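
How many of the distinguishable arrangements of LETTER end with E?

60

With the last slot taken by E, it remains to arrange the other 5 letters (LTTER).
Those 5 letters have T appearing twice, giving (5)!/(2!) = 60.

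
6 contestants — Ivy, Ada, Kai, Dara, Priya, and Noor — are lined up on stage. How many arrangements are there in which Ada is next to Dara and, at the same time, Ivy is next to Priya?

Treat {Ada,Dara} as one block (2 orders) and {Ivy,Priya} as another (2 orders).
That leaves 4 units to arrange: 2 × 2 × 4! = 4 × 24 = 96.

96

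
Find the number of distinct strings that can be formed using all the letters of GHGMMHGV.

Letter multiplicities in GHGMMHGV: G×3, H×2, M×2, V×1.
Dividing 8! = 40320 by 3!·2!·2! = 24 for the repeated letters gives 1680.

1680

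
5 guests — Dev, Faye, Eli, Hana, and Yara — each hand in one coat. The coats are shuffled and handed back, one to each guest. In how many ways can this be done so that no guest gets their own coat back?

44

This is the derangement count D_5: permutations of 5 items with no fixed point.
By inclusion–exclusion this is Σ_{j=0}^{5} (−1)^j C(5,j)·(5−j)!.
Computing: 120 − 120 + 60 − 20 + 5 − 1 = 44.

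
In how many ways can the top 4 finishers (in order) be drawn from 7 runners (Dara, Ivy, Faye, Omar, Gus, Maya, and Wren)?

840

There are 7 choices for 1st place, 6 for 2nd, and so on down to 4 for position 4.
That gives 7 × 6 × 5 × 4 = 840.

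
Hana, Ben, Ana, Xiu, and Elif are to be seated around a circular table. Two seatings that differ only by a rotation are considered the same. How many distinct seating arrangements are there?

24

Seat Hana anywhere (absorbing the rotational symmetry), then permute the other 4: (4)! = 24.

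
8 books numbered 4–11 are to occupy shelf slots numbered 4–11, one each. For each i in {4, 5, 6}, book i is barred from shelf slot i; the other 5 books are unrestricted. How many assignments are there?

27240

Let Aᵢ (for i ∈ {4, 5, 6}) be the placements that put book i in its forbidden shelf slot. Any j of these fix j positions, leaving (8−j)! ways to fill the rest, and there are C(3,j) ways to pick which j.
By inclusion–exclusion, the number of valid placements is Σ_{j=0}^{3} (−1)^j C(3,j)·(8−j)!.
Computing: 40320 − 15120 + 2160 − 120 = 27240.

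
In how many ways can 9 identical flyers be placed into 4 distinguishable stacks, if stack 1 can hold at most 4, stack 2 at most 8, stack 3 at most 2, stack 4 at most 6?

94

Ignoring the caps, the number of non-negative solutions to x_1+…+x_4 = 9 is C(12,3) = 220.
Subtract solutions that violate a single cap (substitute x_i' = x_i − (cap_i+1)): x_1 ≥ 5 gives C(7,3) = 35; x_2 ≥ 9 gives C(3,3) = 1; x_3 ≥ 3 gives C(9,3) = 84; x_4 ≥ 7 gives C(5,3) = 10. Together 130.
Add back pairs where two caps are both exceeded: 0 + 4 + 0 + 0 + 0 + 0 = 4.
By inclusion–exclusion the count is 220 − 130 + 4 = 94.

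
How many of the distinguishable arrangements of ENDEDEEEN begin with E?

420

With the first slot taken by E, it remains to arrange the other 8 letters (NDEDEEEN).
Those 8 letters have D appearing twice, E appearing 4 times, and N appearing twice, giving (8)!/(4!·2!·2!) = 420.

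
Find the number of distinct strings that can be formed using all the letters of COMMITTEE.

Letter multiplicities in COMMITTEE: C×1, E×2, I×1, M×2, O×1, T×2.
Dividing 9! = 362880 by 2!·2!·2! = 8 for the repeated letters gives 45360.

45360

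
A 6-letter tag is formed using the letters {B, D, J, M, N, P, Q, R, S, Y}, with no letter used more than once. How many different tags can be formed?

With no repetition, fill the 6 letters in order: 10 choices, then 9, down to 5.
10 × 9 × 8 × 7 × 6 × 5 = 151200.

151200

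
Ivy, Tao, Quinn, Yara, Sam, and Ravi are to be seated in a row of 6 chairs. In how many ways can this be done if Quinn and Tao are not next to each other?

There are 6! = 720 arrangements in all. If Quinn and Tao are adjacent, merging them into one block gives 2·(5)! = 240 arrangements.
So 720 − 240 = 480 arrangements keep them apart.

480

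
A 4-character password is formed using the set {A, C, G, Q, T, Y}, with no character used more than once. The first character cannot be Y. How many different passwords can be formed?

The first character has 6−1 = 5 choices (anything except Y).
The remaining 3 characters are filled from the other 5 symbols without repetition: 5 × 4 × 3 = 60.
Total: 5 × 60 = 300.

300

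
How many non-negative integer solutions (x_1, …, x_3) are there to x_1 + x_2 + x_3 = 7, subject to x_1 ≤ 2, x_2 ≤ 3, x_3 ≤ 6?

11

By stars and bars, unrestricted non-negative solutions to x_1+…+x_3 = 7 number C(7+2,2) = 36.
Subtract solutions that violate a single cap (substitute x_i' = x_i − (cap_i+1)): x_1 ≥ 3 gives C(6,2) = 15; x_2 ≥ 4 gives C(5,2) = 10; x_3 ≥ 7 gives C(2,2) = 1. Together 26.
Add back pairs where two caps are both exceeded: 1 + 0 + 0 = 1.
By inclusion–exclusion the count is 36 − 26 + 1 = 11.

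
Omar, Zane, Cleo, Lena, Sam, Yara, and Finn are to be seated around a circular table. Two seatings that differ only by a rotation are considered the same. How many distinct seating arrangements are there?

720

Fix one person's seat to break rotational symmetry; the remaining 6 people can be arranged in (6)! = 720 ways.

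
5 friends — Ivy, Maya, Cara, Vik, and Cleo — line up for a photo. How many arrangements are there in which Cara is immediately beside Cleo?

48

Place the 3 others and the Cara-Cleo pair as 4 objects in a line; the pair has 2 internal arrangements.
So the count is 2·(4)! = 48.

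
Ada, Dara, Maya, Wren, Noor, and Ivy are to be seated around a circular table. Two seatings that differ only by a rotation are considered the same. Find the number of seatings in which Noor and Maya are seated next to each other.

48

Treat {Noor, Maya} as one unit (2 internal orders) and seat the resulting 5 units around the table: (4)! circular arrangements.
So 2 × (4)! = 2 × 24 = 48.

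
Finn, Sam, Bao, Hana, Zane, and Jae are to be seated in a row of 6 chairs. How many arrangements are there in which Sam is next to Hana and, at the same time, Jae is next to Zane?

96

Treat {Sam,Hana} as one block (2 orders) and {Jae,Zane} as another (2 orders).
That leaves 4 units to arrange: 2 × 2 × 4! = 4 × 24 = 96.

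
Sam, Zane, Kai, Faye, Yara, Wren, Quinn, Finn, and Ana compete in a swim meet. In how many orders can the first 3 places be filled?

504

This is an ordered selection of 3 from 9: P(9,3).
That gives 9 × 8 × 7 = 504.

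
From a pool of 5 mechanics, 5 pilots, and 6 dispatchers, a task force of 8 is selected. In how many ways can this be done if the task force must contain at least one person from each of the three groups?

Total 8-person selections from all 16: C(16,8) = 12870.
Selections missing a whole group: no mechanics → C(11,8) = 165; no pilots → C(11,8) = 165; no dispatchers → C(10,8) = 45.
Add back selections omitting two groups (i.e. drawn from a single group): C(5,8) + C(5,8) + C(6,8) = 0.
By inclusion–exclusion: 12870 − 375 + 0 = 12495.

12495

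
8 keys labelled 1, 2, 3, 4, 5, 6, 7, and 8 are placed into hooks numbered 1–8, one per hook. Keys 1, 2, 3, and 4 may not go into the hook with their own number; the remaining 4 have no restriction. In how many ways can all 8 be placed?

Let Aᵢ (for 1 ≤ i ≤ 4) be the placements that put key i in its forbidden hook. Any j of these fix j positions, leaving (8−j)! ways to fill the rest, and there are C(4,j) ways to pick which j.
By inclusion–exclusion, the number of valid placements is Σ_{j=0}^{4} (−1)^j C(4,j)·(8−j)!.
Computing: 40320 − 20160 + 4320 − 480 + 24 = 24024.

24024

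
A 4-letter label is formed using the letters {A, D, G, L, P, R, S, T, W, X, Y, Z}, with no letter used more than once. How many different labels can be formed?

This is a permutation of 4 out of 12: P(12,4) = 12!/8!.
That product is 12 × 11 × 10 × 9 = 11880.

11880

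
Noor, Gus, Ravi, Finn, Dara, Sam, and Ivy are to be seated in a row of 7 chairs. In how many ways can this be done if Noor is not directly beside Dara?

3600

Of the 7! = 5040 arrangements, those with Noor and Dara adjacent number 2 × 6! = 1440 (treat the pair as a block with 2 internal orders).
Complementary counting: 5040 − 1440 = 3600.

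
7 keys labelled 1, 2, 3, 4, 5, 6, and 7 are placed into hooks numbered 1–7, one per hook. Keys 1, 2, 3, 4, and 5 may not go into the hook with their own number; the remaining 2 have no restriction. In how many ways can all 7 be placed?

Let Aᵢ (for 1 ≤ i ≤ 5) be the placements that put key i in its forbidden hook. Any j of these fix j positions, leaving (7−j)! ways to fill the rest, and there are C(5,j) ways to pick which j.
By inclusion–exclusion, the number of valid placements is Σ_{j=0}^{5} (−1)^j C(5,j)·(7−j)!.
Computing: 5040 − 3600 + 1200 − 240 + 30 − 2 = 2428.

2428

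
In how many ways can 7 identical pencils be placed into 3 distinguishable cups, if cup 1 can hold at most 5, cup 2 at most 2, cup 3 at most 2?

6

By stars and bars, unrestricted non-negative solutions to x_1+…+x_3 = 7 number C(7+2,2) = 36.
Subtract solutions that violate a single cap (substitute x_i' = x_i − (cap_i+1)): x_1 ≥ 6 gives C(3,2) = 3; x_2 ≥ 3 gives C(6,2) = 15; x_3 ≥ 3 gives C(6,2) = 15. Together 33.
Add back pairs where two caps are both exceeded: 0 + 0 + 3 = 3.
By inclusion–exclusion the count is 36 − 33 + 3 = 6.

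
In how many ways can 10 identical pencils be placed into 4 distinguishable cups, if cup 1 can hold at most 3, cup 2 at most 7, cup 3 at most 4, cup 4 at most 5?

Ignoring the caps, the number of non-negative solutions to x_1+…+x_4 = 10 is C(13,3) = 286.
Subtract solutions that violate a single cap (substitute x_i' = x_i − (cap_i+1)): x_1 ≥ 4 gives C(9,3) = 84; x_2 ≥ 8 gives C(5,3) = 10; x_3 ≥ 5 gives C(8,3) = 56; x_4 ≥ 6 gives C(7,3) = 35. Together 185.
Add back pairs where two caps are both exceeded: 0 + 4 + 1 + 0 + 0 + 0 = 5.
By inclusion–exclusion the count is 286 − 185 + 5 = 106.

106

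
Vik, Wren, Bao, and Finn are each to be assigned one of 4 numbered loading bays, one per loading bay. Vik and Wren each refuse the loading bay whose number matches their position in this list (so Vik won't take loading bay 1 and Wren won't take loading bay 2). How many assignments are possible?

Let Aᵢ (for i ∈ {1, 2}) be the placements that put person i in their forbidden loading bay. Any j of these fix j positions, leaving (4−j)! ways to fill the rest, and there are C(2,j) ways to pick which j.
By inclusion–exclusion, the number of valid placements is Σ_{j=0}^{2} (−1)^j C(2,j)·(4−j)!.
Computing: 24 − 12 + 2 = 14.

14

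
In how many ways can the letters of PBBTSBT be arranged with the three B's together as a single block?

60

Treat the 3 copies of B as a single block. The multiset to arrange is then {BBB, P, S, T, T}, 5 items in all.
That gives (5)!/(2!) = 60 arrangements.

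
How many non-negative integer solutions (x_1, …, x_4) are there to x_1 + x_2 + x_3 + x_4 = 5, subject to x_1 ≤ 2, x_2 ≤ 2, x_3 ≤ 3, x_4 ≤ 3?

28

By stars and bars, unrestricted non-negative solutions to x_1+…+x_4 = 5 number C(5+3,3) = 56.
Subtract solutions that violate a single cap (substitute x_i' = x_i − (cap_i+1)): x_1 ≥ 3 gives C(5,3) = 10; x_2 ≥ 3 gives C(5,3) = 10; x_3 ≥ 4 gives C(4,3) = 4; x_4 ≥ 4 gives C(4,3) = 4. Together 28.
No two caps can be exceeded simultaneously, so the pair terms are all 0.
By inclusion–exclusion the count is 56 − 28 + 0 = 28.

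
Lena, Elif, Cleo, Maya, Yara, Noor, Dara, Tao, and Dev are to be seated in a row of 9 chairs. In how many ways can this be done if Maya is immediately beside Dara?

Glue Maya and Dara into one block (2 internal orders), leaving 8 units to arrange in a row.
That gives 2 × 8! = 2 × 40320 = 80640.

80640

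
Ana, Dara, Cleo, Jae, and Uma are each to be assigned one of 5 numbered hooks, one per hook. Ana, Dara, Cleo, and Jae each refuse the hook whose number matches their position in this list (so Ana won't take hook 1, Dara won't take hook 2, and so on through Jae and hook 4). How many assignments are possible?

Let Aᵢ (for 1 ≤ i ≤ 4) be the placements that put person i in their forbidden hook. Any j of these fix j positions, leaving (5−j)! ways to fill the rest, and there are C(4,j) ways to pick which j.
By inclusion–exclusion, the number of valid placements is Σ_{j=0}^{4} (−1)^j C(4,j)·(5−j)!.
Computing: 120 − 96 + 36 − 8 + 1 = 53.

53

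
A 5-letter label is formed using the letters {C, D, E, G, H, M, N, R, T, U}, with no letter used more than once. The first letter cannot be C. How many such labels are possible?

The first letter has 10−1 = 9 choices (anything except C).
The remaining 4 letters are filled from the other 9 symbols without repetition: 9 × 8 × 7 × 6 = 3024.
Total: 9 × 3024 = 27216.

27216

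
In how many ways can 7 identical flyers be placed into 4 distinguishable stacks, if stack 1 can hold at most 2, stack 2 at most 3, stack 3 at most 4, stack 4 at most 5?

By stars and bars, unrestricted non-negative solutions to x_1+…+x_4 = 7 number C(7+3,3) = 120.
Subtract solutions that violate a single cap (substitute x_i' = x_i − (cap_i+1)): x_1 ≥ 3 gives C(7,3) = 35; x_2 ≥ 4 gives C(6,3) = 20; x_3 ≥ 5 gives C(5,3) = 10; x_4 ≥ 6 gives C(4,3) = 4. Together 69.
Add back pairs where two caps are both exceeded: 1 + 0 + 0 + 0 + 0 + 0 = 1.
By inclusion–exclusion the count is 120 − 69 + 1 = 52.

52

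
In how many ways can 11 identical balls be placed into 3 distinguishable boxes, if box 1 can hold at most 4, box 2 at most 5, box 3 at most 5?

Ignoring the caps, the number of non-negative solutions to x_1+…+x_3 = 11 is C(13,2) = 78.
Subtract solutions that violate a single cap (substitute x_i' = x_i − (cap_i+1)): x_1 ≥ 5 gives C(8,2) = 28; x_2 ≥ 6 gives C(7,2) = 21; x_3 ≥ 6 gives C(7,2) = 21. Together 70.
Add back pairs where two caps are both exceeded: 1 + 1 + 0 = 2.
By inclusion–exclusion the count is 78 − 70 + 2 = 10.

10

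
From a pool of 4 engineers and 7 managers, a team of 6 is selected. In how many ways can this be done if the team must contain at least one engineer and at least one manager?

With no constraint there are C(11,6) = 462 possible selections.
Selections missing a whole group: no engineers → C(7,6) = 7; no managers → C(4,6) = 0.
Both groups omitted at once is impossible, so 462 − 7 = 455.

455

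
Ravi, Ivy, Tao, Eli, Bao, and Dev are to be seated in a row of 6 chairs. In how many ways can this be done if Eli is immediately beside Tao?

240

Glue Eli and Tao into one block (2 internal orders), leaving 5 units to arrange in a row.
So the count is 2·(5)! = 240.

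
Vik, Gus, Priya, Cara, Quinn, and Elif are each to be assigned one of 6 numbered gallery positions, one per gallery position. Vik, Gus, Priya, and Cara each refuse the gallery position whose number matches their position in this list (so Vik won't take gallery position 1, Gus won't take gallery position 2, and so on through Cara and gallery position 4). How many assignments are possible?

362

Let Aᵢ (for 1 ≤ i ≤ 4) be the placements that put person i in their forbidden gallery position. Any j of these fix j positions, leaving (6−j)! ways to fill the rest, and there are C(4,j) ways to pick which j.
By inclusion–exclusion, the number of valid placements is Σ_{j=0}^{4} (−1)^j C(4,j)·(6−j)!.
Computing: 720 − 480 + 144 − 24 + 2 = 362.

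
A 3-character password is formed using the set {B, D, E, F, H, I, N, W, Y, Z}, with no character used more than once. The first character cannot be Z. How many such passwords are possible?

648

The first character has 10−1 = 9 choices (anything except Z).
The remaining 2 characters are filled from the other 9 symbols without repetition: 9 × 8 = 72.
Total: 9 × 72 = 648.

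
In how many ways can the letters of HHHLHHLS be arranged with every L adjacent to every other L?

Treat the 2 copies of L as a single block. The multiset to arrange is then {LL, H, H, H, H, H, S}, 7 items in all.
That gives (7)!/(5!) = 42 arrangements.

42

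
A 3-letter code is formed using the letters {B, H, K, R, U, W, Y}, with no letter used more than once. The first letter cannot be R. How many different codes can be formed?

180

The first letter has 7−1 = 6 choices (anything except R).
The remaining 2 letters are filled from the other 6 symbols without repetition: 6 × 5 = 30.
Total: 6 × 30 = 180.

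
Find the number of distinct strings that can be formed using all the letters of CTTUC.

30

Letter multiplicities in CTTUC: C×2, T×2, U×1.
Dividing 5! = 120 by 2!·2! = 4 for the repeated letters gives 30.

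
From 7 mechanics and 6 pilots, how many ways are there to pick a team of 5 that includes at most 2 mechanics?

Split by how many mechanics are chosen (0 through 2).
Sum: C(7,0)·C(6,5) + C(7,1)·C(6,4) + C(7,2)·C(6,3) = 6 + 105 + 420 = 531.

531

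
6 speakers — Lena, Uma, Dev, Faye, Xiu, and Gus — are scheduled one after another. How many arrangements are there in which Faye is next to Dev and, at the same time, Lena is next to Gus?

96

Treat {Faye,Dev} as one block (2 orders) and {Lena,Gus} as another (2 orders).
That leaves 4 units to arrange: 2 × 2 × 4! = 4 × 24 = 96.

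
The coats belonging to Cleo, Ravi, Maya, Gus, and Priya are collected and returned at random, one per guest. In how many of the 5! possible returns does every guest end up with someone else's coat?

44

Let Aᵢ be the assignments in which guest i gets their own coat. We want the size of the complement of A₁∪…∪A_5.
By inclusion–exclusion this is Σ_{j=0}^{5} (−1)^j C(5,j)·(5−j)!.
Computing: 120 − 120 + 60 − 20 + 5 − 1 = 44.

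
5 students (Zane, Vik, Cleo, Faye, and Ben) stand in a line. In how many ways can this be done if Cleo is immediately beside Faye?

Glue Cleo and Faye into one block (2 internal orders), leaving 4 units to arrange in a row.
That gives 2 × 4! = 2 × 24 = 48.

48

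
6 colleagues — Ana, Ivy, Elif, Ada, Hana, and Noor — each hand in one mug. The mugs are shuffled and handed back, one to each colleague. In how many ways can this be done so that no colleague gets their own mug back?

265

Count assignments avoiding every fixed point. For any j of the 6 colleagues fixed to their own mug, the other 6−j can be arranged in (6−j)! ways.
By inclusion–exclusion this is Σ_{j=0}^{6} (−1)^j C(6,j)·(6−j)!.
Computing: 720 − 720 + 360 − 120 + 30 − 6 + 1 = 265.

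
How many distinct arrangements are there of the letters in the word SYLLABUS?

The 8 letters of SYLLABUS have repeats: L appearing twice and S appearing twice.
So there are 8! / (2!·2!) = 10080 distinguishable arrangements.

10080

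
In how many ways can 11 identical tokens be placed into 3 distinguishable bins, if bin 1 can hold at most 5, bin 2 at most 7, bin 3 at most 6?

32

By stars and bars, unrestricted non-negative solutions to x_1+…+x_3 = 11 number C(11+2,2) = 78.
Subtract solutions that violate a single cap (substitute x_i' = x_i − (cap_i+1)): x_1 ≥ 6 gives C(7,2) = 21; x_2 ≥ 8 gives C(5,2) = 10; x_3 ≥ 7 gives C(6,2) = 15. Together 46.
No two caps can be exceeded simultaneously, so the pair terms are all 0.
By inclusion–exclusion the count is 78 − 46 + 0 = 32.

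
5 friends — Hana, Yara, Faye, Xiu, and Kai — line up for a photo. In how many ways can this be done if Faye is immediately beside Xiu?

48

Treat {Faye, Xiu} as a single unit. There are 4 units to order, and the pair itself can be ordered 2 ways.
So the count is 2·(4)! = 48.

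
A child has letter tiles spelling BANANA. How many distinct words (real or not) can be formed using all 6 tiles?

Letter multiplicities in BANANA: A×3, B×1, N×2.
Dividing 6! = 720 by 3!·2! = 12 for the repeated letters gives 60.

60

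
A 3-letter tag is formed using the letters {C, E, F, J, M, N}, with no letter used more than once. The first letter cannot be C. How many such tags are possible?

100

The first letter has 6−1 = 5 choices (anything except C).
The remaining 2 letters are filled from the other 5 symbols without repetition: 5 × 4 = 20.
Total: 5 × 20 = 100.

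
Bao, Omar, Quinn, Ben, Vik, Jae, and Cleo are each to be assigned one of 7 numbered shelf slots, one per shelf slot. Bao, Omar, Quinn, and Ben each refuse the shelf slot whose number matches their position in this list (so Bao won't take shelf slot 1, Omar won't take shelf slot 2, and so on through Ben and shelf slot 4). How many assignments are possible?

Let Aᵢ (for 1 ≤ i ≤ 4) be the placements that put person i in their forbidden shelf slot. Any j of these fix j positions, leaving (7−j)! ways to fill the rest, and there are C(4,j) ways to pick which j.
By inclusion–exclusion, the number of valid placements is Σ_{j=0}^{4} (−1)^j C(4,j)·(7−j)!.
Computing: 5040 − 2880 + 720 − 96 + 6 = 2790.

2790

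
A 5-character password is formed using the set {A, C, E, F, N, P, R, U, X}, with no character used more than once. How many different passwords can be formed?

15120

With no repetition, fill the 5 characters in order: 9 choices, then 8, down to 5.
9 × 8 × 7 × 6 × 5 = 15120.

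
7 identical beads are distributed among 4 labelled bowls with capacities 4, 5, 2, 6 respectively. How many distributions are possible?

70

Ignoring the caps, the number of non-negative solutions to x_1+…+x_4 = 7 is C(10,3) = 120.
Subtract solutions that violate a single cap (substitute x_i' = x_i − (cap_i+1)): x_1 ≥ 5 gives C(5,3) = 10; x_2 ≥ 6 gives C(4,3) = 4; x_3 ≥ 3 gives C(7,3) = 35; x_4 ≥ 7 gives C(3,3) = 1. Together 50.
No two caps can be exceeded simultaneously, so the pair terms are all 0.
By inclusion–exclusion the count is 120 − 50 + 0 = 70.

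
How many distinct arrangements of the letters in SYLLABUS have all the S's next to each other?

2520

Treat the 2 copies of S as a single block. The multiset to arrange is then {SS, A, B, L, L, U, Y}, 7 items in all.
That gives (7)!/(2!) = 2520 arrangements.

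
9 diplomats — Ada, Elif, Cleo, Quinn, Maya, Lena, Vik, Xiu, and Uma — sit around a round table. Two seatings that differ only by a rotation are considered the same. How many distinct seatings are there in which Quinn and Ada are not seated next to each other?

All circular seatings of 9 people number (8)! = 40320.
Those with Quinn next to Ada: fuse the pair into one unit and seat 8 units around a circle — 2·(7)! = 10080.
Subtracting, 40320 − 10080 = 30240.

30240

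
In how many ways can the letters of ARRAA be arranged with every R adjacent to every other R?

4

Treat the 2 copies of R as a single block. The multiset to arrange is then {RR, A, A, A}, 4 items in all.
That gives (4)!/(3!) = 4 arrangements.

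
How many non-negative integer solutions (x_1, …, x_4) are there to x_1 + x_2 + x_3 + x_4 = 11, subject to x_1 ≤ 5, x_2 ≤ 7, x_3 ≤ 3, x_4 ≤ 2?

53

Without the upper bounds there are C(14,3) = 364 ways to split 11 among 4 variables.
Subtract solutions that violate a single cap (substitute x_i' = x_i − (cap_i+1)): x_1 ≥ 6 gives C(8,3) = 56; x_2 ≥ 8 gives C(6,3) = 20; x_3 ≥ 4 gives C(10,3) = 120; x_4 ≥ 3 gives C(11,3) = 165. Together 361.
Add back pairs where two caps are both exceeded: 0 + 4 + 10 + 0 + 1 + 35 = 50.
By inclusion–exclusion the count is 364 − 361 + 50 = 53.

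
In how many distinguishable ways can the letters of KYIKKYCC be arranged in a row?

The 8 letters of KYIKKYCC have repeats: C appearing twice, K appearing 3 times, and Y appearing twice.
The number of distinct arrangements is 8!/(3!·2!·2!) = 40320/24 = 1680.

1680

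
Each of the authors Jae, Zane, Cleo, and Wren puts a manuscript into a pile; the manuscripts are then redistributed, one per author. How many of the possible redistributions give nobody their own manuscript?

Let Aᵢ be the assignments in which author i gets their own manuscript. We want the size of the complement of A₁∪…∪A_4.
By inclusion–exclusion this is Σ_{j=0}^{4} (−1)^j C(4,j)·(4−j)!.
Computing: 24 − 24 + 12 − 4 + 1 = 9.

9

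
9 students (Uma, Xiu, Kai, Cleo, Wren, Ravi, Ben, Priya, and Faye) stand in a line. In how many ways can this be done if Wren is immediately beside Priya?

Treat {Wren, Priya} as a single unit. There are 8 units to order, and the pair itself can be ordered 2 ways.
That gives 2 × 8! = 2 × 40320 = 80640.

80640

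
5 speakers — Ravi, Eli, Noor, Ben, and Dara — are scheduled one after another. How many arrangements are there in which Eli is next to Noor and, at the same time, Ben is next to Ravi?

24

Treat {Eli,Noor} as one block (2 orders) and {Ben,Ravi} as another (2 orders).
That leaves 3 units to arrange: 2 × 2 × 3! = 4 × 6 = 24.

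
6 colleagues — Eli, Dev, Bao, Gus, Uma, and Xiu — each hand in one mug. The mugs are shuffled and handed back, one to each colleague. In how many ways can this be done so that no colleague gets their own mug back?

Count assignments avoiding every fixed point. For any j of the 6 colleagues fixed to their own mug, the other 6−j can be arranged in (6−j)! ways.
By inclusion–exclusion this is Σ_{j=0}^{6} (−1)^j C(6,j)·(6−j)!.
Computing: 720 − 720 + 360 − 120 + 30 − 6 + 1 = 265.

265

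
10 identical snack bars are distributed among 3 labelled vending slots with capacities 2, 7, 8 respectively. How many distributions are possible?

21

Ignoring the caps, the number of non-negative solutions to x_1+…+x_3 = 10 is C(12,2) = 66.
Subtract solutions that violate a single cap (substitute x_i' = x_i − (cap_i+1)): x_1 ≥ 3 gives C(9,2) = 36; x_2 ≥ 8 gives C(4,2) = 6; x_3 ≥ 9 gives C(3,2) = 3. Together 45.
No two caps can be exceeded simultaneously, so the pair terms are all 0.
By inclusion–exclusion the count is 66 − 45 + 0 = 21.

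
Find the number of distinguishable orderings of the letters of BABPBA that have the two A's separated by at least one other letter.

40

There are 6!/(3!·2!) = 60 arrangements of BABPBA in total.
If the two A's are adjacent, glue them into one block, leaving 5 items to arrange: (5)!/(3!) = 20 ways.
Hence 60 − 20 = 40.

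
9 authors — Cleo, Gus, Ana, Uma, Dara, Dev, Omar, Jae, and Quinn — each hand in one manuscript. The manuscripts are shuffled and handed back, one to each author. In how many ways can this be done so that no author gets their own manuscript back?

133496

Let Aᵢ be the assignments in which author i gets their own manuscript. We want the size of the complement of A₁∪…∪A_9.
By inclusion–exclusion this is Σ_{j=0}^{9} (−1)^j C(9,j)·(9−j)!.
Computing: 362880 − 362880 + 181440 − 60480 + 15120 − 3024 + 504 − 72 + 9 − 1 = 133496.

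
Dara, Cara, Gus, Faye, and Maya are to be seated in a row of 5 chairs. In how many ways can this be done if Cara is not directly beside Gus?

72

There are 5! = 120 arrangements in all. If Cara and Gus are adjacent, merging them into one block gives 2·(4)! = 48 arrangements.
So 120 − 48 = 72 arrangements keep them apart.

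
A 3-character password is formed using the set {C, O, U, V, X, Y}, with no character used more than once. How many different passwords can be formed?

120

Choose and order 3 of the 6 symbols: the first character has 6 options, the next 5, then 4.
That product is 6 × 5 × 4 = 120.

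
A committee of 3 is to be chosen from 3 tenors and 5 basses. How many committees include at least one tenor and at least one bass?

Total 3-person selections from all 8: C(8,3) = 56.
Selections missing a whole group: no tenors → C(5,3) = 10; no basses → C(3,3) = 1.
Both groups omitted at once is impossible, so 56 − 11 = 45.

45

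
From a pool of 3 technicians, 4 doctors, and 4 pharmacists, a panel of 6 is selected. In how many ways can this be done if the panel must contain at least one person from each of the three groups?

Total 6-person selections from all 11: C(11,6) = 462.
Selections missing a whole group: no technicians → C(8,6) = 28; no doctors → C(7,6) = 7; no pharmacists → C(7,6) = 7.
Add back selections omitting two groups (i.e. drawn from a single group): C(3,6) + C(4,6) + C(4,6) = 0.
By inclusion–exclusion: 462 − 42 + 0 = 420.

420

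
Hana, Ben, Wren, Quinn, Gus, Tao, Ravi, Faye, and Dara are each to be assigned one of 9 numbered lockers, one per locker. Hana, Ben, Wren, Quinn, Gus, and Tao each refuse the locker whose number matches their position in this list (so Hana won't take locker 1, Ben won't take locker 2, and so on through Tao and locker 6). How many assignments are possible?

183822

Let Aᵢ (for 1 ≤ i ≤ 6) be the placements that put person i in their forbidden locker. Any j of these fix j positions, leaving (9−j)! ways to fill the rest, and there are C(6,j) ways to pick which j.
By inclusion–exclusion, the number of valid placements is Σ_{j=0}^{6} (−1)^j C(6,j)·(9−j)!.
Computing: 362880 − 241920 + 75600 − 14400 + 1800 − 144 + 6 = 183822.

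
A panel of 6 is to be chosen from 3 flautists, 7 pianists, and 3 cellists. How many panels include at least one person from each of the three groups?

Unrestricted: C(13,6) = 1716 ways to pick any 6 of the 13.
Subtract selections that omit an entire group: no flautists → C(10,6) = 210; no pianists → C(6,6) = 1; no cellists → C(10,6) = 210.
Add back selections omitting two groups (i.e. drawn from a single group): C(3,6) + C(7,6) + C(3,6) = 7.
By inclusion–exclusion: 1716 − 421 + 7 = 1302.

1302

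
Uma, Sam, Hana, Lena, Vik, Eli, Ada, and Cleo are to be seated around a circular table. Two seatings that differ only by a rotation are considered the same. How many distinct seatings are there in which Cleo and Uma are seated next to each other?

Treat {Cleo, Uma} as one unit (2 internal orders) and seat the resulting 7 units around the table: (6)! circular arrangements.
So 2 × (6)! = 2 × 720 = 1440.

1440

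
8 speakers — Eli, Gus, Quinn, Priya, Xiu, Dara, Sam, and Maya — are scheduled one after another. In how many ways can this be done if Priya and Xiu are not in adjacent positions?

Of the 8! = 40320 arrangements, those with Priya and Xiu adjacent number 2 × 7! = 10080 (treat the pair as a block with 2 internal orders).
Complementary counting: 40320 − 10080 = 30240.

30240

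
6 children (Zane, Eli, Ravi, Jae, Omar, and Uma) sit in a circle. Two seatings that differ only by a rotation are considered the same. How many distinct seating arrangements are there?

120

Seat Zane anywhere (absorbing the rotational symmetry), then permute the other 5: (5)! = 120.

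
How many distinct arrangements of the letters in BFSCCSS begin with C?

With the first slot taken by C, it remains to arrange the other 6 letters (BFSCSS).
Those 6 letters have S appearing 3 times, giving (6)!/(3!) = 120.

120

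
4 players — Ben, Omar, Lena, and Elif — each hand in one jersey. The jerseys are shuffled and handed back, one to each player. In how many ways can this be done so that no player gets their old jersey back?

9

Let Aᵢ be the assignments in which player i gets their old jersey. We want the size of the complement of A₁∪…∪A_4.
By inclusion–exclusion this is Σ_{j=0}^{4} (−1)^j C(4,j)·(4−j)!.
Computing: 24 − 24 + 12 − 4 + 1 = 9.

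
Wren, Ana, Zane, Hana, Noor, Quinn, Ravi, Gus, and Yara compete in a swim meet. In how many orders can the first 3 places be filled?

This is an ordered selection of 3 from 9: P(9,3).
That gives 9 × 8 × 7 = 504.

504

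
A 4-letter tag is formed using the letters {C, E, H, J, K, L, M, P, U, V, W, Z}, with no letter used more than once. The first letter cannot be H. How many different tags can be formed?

The first letter has 12−1 = 11 choices (anything except H).
The remaining 3 letters are filled from the other 11 symbols without repetition: 11 × 10 × 9 = 990.
Total: 11 × 990 = 10890.

10890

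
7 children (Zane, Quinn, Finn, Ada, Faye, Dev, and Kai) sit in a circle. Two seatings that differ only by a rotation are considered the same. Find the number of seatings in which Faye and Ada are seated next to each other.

Glue Faye and Ada into a block (2 internal orders). Seating 6 units around a circle gives (5)! arrangements.
So 2 × (5)! = 2 × 120 = 240.

240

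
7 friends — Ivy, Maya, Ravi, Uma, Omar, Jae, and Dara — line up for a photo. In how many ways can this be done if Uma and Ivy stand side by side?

Place the 5 others and the Uma-Ivy pair as 6 objects in a line; the pair has 2 internal arrangements.
So the count is 2·(6)! = 1440.

1440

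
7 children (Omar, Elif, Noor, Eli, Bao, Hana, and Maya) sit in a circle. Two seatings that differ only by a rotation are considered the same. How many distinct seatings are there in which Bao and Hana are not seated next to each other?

All circular seatings of 7 people number (6)! = 720.
Seatings with Bao beside Hana: treat them as a block with 2 internal orders, giving 2 × (5)! = 240.
Subtracting, 720 − 240 = 480.

480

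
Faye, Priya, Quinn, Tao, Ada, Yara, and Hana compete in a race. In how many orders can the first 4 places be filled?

840

There are 7 choices for 1st place, 6 for 2nd, and so on down to 4 for position 4.
That gives 7 × 6 × 5 × 4 = 840.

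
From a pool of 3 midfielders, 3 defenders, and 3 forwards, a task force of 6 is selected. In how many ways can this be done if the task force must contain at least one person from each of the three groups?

81

Total 6-person selections from all 9: C(9,6) = 84.
Subtract selections that omit an entire group: no midfielders → C(6,6) = 1; no defenders → C(6,6) = 1; no forwards → C(6,6) = 1.
Add back selections omitting two groups (i.e. drawn from a single group): C(3,6) + C(3,6) + C(3,6) = 0.
By inclusion–exclusion: 84 − 3 + 0 = 81.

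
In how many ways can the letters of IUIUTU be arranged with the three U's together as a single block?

Treat the 3 copies of U as a single block. The multiset to arrange is then {UUU, I, I, T}, 4 items in all.
That gives (4)!/(2!) = 12 arrangements.

12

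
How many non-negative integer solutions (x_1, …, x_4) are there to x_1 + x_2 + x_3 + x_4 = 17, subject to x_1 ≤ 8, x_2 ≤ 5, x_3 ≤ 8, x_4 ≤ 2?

Without the upper bounds there are C(20,3) = 1140 ways to split 17 among 4 variables.
Subtract solutions that violate a single cap (substitute x_i' = x_i − (cap_i+1)): x_1 ≥ 9 gives C(11,3) = 165; x_2 ≥ 6 gives C(14,3) = 364; x_3 ≥ 9 gives C(11,3) = 165; x_4 ≥ 3 gives C(17,3) = 680. Together 1374.
Add back pairs where two caps are both exceeded: 10 + 0 + 56 + 10 + 165 + 56 = 297.
By inclusion–exclusion the count is 1140 − 1374 + 297 = 63.

63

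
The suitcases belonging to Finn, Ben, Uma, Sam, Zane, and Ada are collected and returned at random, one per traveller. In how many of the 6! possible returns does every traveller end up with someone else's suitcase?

265

Count assignments avoiding every fixed point. For any j of the 6 travellers fixed to their own suitcase, the other 6−j can be arranged in (6−j)! ways.
By inclusion–exclusion this is Σ_{j=0}^{6} (−1)^j C(6,j)·(6−j)!.
Computing: 720 − 720 + 360 − 120 + 30 − 6 + 1 = 265.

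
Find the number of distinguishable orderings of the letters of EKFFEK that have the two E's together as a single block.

30

Treat the 2 copies of E as a single block. The multiset to arrange is then {EE, F, F, K, K}, 5 items in all.
That gives (5)!/(2!·2!) = 30 arrangements.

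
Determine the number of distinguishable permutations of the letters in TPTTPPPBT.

The 9 letters of TPTTPPPBT have repeats: P appearing 4 times and T appearing 4 times.
Dividing 9! = 362880 by 4!·4! = 576 for the repeated letters gives 630.

630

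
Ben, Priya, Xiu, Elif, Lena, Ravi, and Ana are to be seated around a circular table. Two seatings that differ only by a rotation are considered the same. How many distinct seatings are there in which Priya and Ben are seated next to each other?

Treat {Priya, Ben} as one unit (2 internal orders) and seat the resulting 6 units around the table: (5)! circular arrangements.
So 2 × (5)! = 2 × 120 = 240.

240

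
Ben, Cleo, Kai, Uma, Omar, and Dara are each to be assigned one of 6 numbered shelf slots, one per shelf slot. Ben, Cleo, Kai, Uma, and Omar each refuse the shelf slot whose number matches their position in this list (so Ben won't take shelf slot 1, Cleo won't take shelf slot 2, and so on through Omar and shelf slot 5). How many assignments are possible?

309

Let Aᵢ (for 1 ≤ i ≤ 5) be the placements that put person i in their forbidden shelf slot. Any j of these fix j positions, leaving (6−j)! ways to fill the rest, and there are C(5,j) ways to pick which j.
By inclusion–exclusion, the number of valid placements is Σ_{j=0}^{5} (−1)^j C(5,j)·(6−j)!.
Computing: 720 − 600 + 240 − 60 + 10 − 1 = 309.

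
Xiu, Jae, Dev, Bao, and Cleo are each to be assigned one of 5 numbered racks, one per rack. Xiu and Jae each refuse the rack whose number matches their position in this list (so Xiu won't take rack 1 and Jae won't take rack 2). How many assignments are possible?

Let Aᵢ (for i ∈ {1, 2}) be the placements that put person i in their forbidden rack. Any j of these fix j positions, leaving (5−j)! ways to fill the rest, and there are C(2,j) ways to pick which j.
By inclusion–exclusion, the number of valid placements is Σ_{j=0}^{2} (−1)^j C(2,j)·(5−j)!.
Computing: 120 − 48 + 6 = 78.

78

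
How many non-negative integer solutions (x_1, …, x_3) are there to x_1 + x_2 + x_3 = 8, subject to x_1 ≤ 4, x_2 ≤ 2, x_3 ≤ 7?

By stars and bars, unrestricted non-negative solutions to x_1+…+x_3 = 8 number C(8+2,2) = 45.
Subtract solutions that violate a single cap (substitute x_i' = x_i − (cap_i+1)): x_1 ≥ 5 gives C(5,2) = 10; x_2 ≥ 3 gives C(7,2) = 21; x_3 ≥ 8 gives C(2,2) = 1. Together 32.
Add back pairs where two caps are both exceeded: 1 + 0 + 0 = 1.
By inclusion–exclusion the count is 45 − 32 + 1 = 14.

14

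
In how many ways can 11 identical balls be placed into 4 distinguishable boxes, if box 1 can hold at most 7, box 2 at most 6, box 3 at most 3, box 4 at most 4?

Without the upper bounds there are C(14,3) = 364 ways to split 11 among 4 boxes.
Subtract solutions that violate a single cap (substitute x_i' = x_i − (cap_i+1)): x_1 ≥ 8 gives C(6,3) = 20; x_2 ≥ 7 gives C(7,3) = 35; x_3 ≥ 4 gives C(10,3) = 120; x_4 ≥ 5 gives C(9,3) = 84. Together 259.
Add back pairs where two caps are both exceeded: 0 + 0 + 0 + 1 + 0 + 10 = 11.
By inclusion–exclusion the count is 364 − 259 + 11 = 116.

116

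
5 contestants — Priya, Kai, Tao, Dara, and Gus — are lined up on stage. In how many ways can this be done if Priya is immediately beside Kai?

Treat {Priya, Kai} as a single unit. There are 4 units to order, and the pair itself can be ordered 2 ways.
So the count is 2·(4)! = 48.

48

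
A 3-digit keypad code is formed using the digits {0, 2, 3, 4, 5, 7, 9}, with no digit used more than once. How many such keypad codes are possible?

This is a permutation of 3 out of 7: P(7,3) = 7!/4!.
That product is 7 × 6 × 5 = 210.

210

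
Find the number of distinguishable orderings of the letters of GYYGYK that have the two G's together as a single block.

20

Treat the 2 copies of G as a single block. The multiset to arrange is then {GG, K, Y, Y, Y}, 5 items in all.
That gives (5)!/(3!) = 20 arrangements.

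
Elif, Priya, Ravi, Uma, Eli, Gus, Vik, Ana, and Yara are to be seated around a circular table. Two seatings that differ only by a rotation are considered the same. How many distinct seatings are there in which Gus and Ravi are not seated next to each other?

All circular seatings of 9 people number (8)! = 40320.
Seatings with Gus beside Ravi: treat them as a block with 2 internal orders, giving 2 × (7)! = 10080.
Subtracting, 40320 − 10080 = 30240.

30240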